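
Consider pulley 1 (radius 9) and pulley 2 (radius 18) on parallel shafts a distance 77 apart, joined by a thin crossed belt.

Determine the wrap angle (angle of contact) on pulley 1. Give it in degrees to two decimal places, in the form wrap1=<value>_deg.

wrap1=221.05_deg

crossed belt: β = asin((r1+r2)/C) = asin(27/77) = 20.5270°
wrap1 = wrap2 = π + 2β = 221.0541°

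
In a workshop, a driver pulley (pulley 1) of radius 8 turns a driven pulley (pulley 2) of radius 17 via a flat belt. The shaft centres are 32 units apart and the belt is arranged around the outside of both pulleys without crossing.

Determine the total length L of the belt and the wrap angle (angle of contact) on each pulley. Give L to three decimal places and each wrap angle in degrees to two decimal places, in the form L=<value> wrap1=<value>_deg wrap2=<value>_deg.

open belt: β = asin((r2−r1)/C) = asin(9/32) = 16.3348°
wrap1 = π − 2β = 147.3304°
wrap2 = π + 2β = 212.6696°
tangent length = C·cosβ = 30.7083
L = r1·wrap1 + r2·wrap2 + 2·C·cosβ = 8·2.5714 + 17·3.7118 + 2·30.7083 = 145.0882

L=145.088 wrap1=147.33_deg wrap2=212.67_deg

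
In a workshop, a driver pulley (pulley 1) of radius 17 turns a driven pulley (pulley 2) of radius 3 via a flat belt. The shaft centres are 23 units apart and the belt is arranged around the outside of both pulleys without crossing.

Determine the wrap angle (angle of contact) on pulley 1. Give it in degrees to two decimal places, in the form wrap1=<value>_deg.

wrap1=254.99_deg

open belt: β = asin((r2−r1)/C) = asin(-14/23) = -37.4952°
wrap1 = π − 2β = 254.9905°
wrap2 = π + 2β = 105.0095°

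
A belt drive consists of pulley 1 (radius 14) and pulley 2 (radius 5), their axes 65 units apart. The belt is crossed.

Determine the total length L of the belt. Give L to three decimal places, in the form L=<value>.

crossed belt: β = asin((r1+r2)/C) = asin(19/65) = 16.9962°
wrap1 = wrap2 = π + 2β = 213.9923°
tangent length = C·cosβ = 62.1611
L = (r1+r2)·wrap + 2·C·cosβ = 19·3.7349 + 2·62.1611 = 195.2847

L=195.285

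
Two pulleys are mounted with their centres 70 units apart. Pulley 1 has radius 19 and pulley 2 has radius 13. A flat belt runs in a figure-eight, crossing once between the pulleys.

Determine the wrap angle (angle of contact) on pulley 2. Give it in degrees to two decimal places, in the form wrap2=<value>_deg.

wrap2=234.41_deg

crossed belt: β = asin((r1+r2)/C) = asin(32/70) = 27.2029°
wrap1 = wrap2 = π + 2β = 234.4058°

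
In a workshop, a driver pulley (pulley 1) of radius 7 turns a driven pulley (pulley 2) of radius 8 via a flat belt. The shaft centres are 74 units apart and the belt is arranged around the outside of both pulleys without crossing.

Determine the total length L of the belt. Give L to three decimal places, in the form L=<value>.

L=195.137

open belt: β = asin((r2−r1)/C) = asin(1/74) = 0.7743°
wrap1 = π − 2β = 178.4514°
wrap2 = π + 2β = 181.5486°
tangent length = C·cosβ = 73.9932
L = r1·wrap1 + r2·wrap2 + 2·C·cosβ = 7·3.1146 + 8·3.1686 + 2·73.9932 = 195.1374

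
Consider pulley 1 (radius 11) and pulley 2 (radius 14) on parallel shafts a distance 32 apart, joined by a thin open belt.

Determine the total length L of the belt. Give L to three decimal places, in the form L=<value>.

open belt: β = asin((r2−r1)/C) = asin(3/32) = 5.3794°
wrap1 = π − 2β = 169.2412°
wrap2 = π + 2β = 190.7588°
tangent length = C·cosβ = 31.8591
L = r1·wrap1 + r2·wrap2 + 2·C·cosβ = 11·2.9538 + 14·3.3294 + 2·31.8591 = 142.8213

L=142.821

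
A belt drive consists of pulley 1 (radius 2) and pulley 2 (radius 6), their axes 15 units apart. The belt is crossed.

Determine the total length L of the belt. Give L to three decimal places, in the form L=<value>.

L=59.510

crossed belt: β = asin((r1+r2)/C) = asin(8/15) = 32.2310°
wrap1 = wrap2 = π + 2β = 244.4619°
tangent length = C·cosβ = 12.6886
L = (r1+r2)·wrap + 2·C·cosβ = 8·4.2667 + 2·12.6886 = 59.5105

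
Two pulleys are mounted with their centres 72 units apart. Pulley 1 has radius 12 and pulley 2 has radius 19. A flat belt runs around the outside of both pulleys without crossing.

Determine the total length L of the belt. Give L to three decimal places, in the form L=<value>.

L=242.070

open belt: β = asin((r2−r1)/C) = asin(7/72) = 5.5792°
wrap1 = π − 2β = 168.8415°
wrap2 = π + 2β = 191.1585°
tangent length = C·cosβ = 71.6589
L = r1·wrap1 + r2·wrap2 + 2·C·cosβ = 12·2.9468 + 19·3.3363 + 2·71.6589 = 242.0705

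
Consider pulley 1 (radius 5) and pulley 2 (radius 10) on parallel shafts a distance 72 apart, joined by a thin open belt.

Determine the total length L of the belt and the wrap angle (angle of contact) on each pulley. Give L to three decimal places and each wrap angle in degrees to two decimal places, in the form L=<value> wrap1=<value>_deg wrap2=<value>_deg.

open belt: β = asin((r2−r1)/C) = asin(5/72) = 3.9821°
wrap1 = π − 2β = 172.0358°
wrap2 = π + 2β = 187.9642°
tangent length = C·cosβ = 71.8262
L = r1·wrap1 + r2·wrap2 + 2·C·cosβ = 5·3.0026 + 10·3.2806 + 2·71.8262 = 191.4713

L=191.471 wrap1=172.04_deg wrap2=187.96_deg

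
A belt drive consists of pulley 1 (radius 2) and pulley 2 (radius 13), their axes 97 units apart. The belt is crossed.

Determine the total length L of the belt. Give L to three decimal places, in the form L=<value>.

crossed belt: β = asin((r1+r2)/C) = asin(15/97) = 8.8959°
wrap1 = wrap2 = π + 2β = 197.7917°
tangent length = C·cosβ = 95.8332
L = (r1+r2)·wrap + 2·C·cosβ = 15·3.4521 + 2·95.8332 = 243.4481

L=243.448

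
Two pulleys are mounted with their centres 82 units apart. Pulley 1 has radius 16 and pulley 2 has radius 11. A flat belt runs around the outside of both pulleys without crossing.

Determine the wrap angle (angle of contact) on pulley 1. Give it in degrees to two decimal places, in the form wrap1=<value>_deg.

wrap1=186.99_deg

open belt: β = asin((r2−r1)/C) = asin(-5/82) = -3.4958°
wrap1 = π − 2β = 186.9916°
wrap2 = π + 2β = 173.0084°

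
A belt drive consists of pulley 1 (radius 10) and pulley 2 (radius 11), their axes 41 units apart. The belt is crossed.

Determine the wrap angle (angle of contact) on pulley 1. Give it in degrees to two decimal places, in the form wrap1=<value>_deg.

crossed belt: β = asin((r1+r2)/C) = asin(21/41) = 30.8102°
wrap1 = wrap2 = π + 2β = 241.6203°

wrap1=241.62_deg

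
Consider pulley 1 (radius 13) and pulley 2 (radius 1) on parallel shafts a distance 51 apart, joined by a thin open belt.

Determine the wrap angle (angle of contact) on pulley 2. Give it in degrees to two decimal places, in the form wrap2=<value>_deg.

wrap2=152.78_deg

open belt: β = asin((r2−r1)/C) = asin(-12/51) = -13.6090°
wrap1 = π − 2β = 207.2179°
wrap2 = π + 2β = 152.7821°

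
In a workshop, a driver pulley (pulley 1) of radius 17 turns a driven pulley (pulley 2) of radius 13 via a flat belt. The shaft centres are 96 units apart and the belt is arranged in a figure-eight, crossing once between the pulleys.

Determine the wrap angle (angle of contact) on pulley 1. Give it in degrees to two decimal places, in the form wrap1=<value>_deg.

wrap1=216.42_deg

crossed belt: β = asin((r1+r2)/C) = asin(30/96) = 18.2100°
wrap1 = wrap2 = π + 2β = 216.4199°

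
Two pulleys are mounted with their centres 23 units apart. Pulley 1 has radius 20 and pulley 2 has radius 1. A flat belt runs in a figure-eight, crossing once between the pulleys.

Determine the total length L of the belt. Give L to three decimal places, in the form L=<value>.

L=133.064

crossed belt: β = asin((r1+r2)/C) = asin(21/23) = 65.9294°
wrap1 = wrap2 = π + 2β = 311.8588°
tangent length = C·cosβ = 9.3808
L = (r1+r2)·wrap + 2·C·cosβ = 21·5.4430 + 2·9.3808 = 133.0639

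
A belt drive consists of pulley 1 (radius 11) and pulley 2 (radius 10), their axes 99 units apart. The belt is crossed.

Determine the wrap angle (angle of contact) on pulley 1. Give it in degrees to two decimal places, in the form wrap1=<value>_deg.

crossed belt: β = asin((r1+r2)/C) = asin(21/99) = 12.2467°
wrap1 = wrap2 = π + 2β = 204.4934°

wrap1=204.49_deg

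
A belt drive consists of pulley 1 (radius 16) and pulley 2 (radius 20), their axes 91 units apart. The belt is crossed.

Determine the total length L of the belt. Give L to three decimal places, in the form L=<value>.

L=309.534

crossed belt: β = asin((r1+r2)/C) = asin(36/91) = 23.3037°
wrap1 = wrap2 = π + 2β = 226.6073°
tangent length = C·cosβ = 83.5763
L = (r1+r2)·wrap + 2·C·cosβ = 36·3.9550 + 2·83.5763 = 309.5342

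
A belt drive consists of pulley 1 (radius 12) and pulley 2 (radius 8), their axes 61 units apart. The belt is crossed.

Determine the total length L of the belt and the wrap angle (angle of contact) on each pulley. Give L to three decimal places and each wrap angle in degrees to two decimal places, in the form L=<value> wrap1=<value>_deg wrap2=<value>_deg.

L=191.450 wrap1=218.28_deg wrap2=218.28_deg

crossed belt: β = asin((r1+r2)/C) = asin(20/61) = 19.1395°
wrap1 = wrap2 = π + 2β = 218.2789°
tangent length = C·cosβ = 57.6281
L = (r1+r2)·wrap + 2·C·cosβ = 20·3.8097 + 2·57.6281 = 191.4500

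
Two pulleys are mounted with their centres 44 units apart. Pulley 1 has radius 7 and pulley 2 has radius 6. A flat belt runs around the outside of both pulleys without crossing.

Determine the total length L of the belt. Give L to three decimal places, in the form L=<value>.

open belt: β = asin((r2−r1)/C) = asin(-1/44) = -1.3023°
wrap1 = π − 2β = 182.6046°
wrap2 = π + 2β = 177.3954°
tangent length = C·cosβ = 43.9886
L = r1·wrap1 + r2·wrap2 + 2·C·cosβ = 7·3.1871 + 6·3.0961 + 2·43.9886 = 128.8634

L=128.863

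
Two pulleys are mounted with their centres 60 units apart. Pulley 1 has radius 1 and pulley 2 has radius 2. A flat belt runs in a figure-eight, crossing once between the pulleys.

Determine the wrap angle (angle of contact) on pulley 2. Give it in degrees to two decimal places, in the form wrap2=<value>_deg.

crossed belt: β = asin((r1+r2)/C) = asin(3/60) = 2.8660°
wrap1 = wrap2 = π + 2β = 185.7320°

wrap2=185.73_deg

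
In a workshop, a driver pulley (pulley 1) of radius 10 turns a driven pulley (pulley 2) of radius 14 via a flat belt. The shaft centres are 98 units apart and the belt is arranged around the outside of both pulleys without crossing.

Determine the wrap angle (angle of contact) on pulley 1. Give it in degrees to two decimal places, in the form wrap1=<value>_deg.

wrap1=175.32_deg

open belt: β = asin((r2−r1)/C) = asin(4/98) = 2.3393°
wrap1 = π − 2β = 175.3215°
wrap2 = π + 2β = 184.6785°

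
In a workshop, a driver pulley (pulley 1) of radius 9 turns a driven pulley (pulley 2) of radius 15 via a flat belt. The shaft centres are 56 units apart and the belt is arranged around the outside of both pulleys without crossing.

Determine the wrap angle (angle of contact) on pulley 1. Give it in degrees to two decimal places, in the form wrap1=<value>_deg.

open belt: β = asin((r2−r1)/C) = asin(6/56) = 6.1506°
wrap1 = π − 2β = 167.6987°
wrap2 = π + 2β = 192.3013°

wrap1=167.70_deg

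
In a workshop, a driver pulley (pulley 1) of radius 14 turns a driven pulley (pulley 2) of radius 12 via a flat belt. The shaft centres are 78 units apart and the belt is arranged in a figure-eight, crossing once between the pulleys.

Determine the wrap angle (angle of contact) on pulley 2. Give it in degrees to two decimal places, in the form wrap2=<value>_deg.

crossed belt: β = asin((r1+r2)/C) = asin(26/78) = 19.4712°
wrap1 = wrap2 = π + 2β = 218.9424°

wrap2=218.94_deg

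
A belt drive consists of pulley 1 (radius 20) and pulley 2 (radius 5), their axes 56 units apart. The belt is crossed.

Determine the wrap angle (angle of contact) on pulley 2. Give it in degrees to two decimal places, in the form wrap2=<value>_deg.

wrap2=233.03_deg

crossed belt: β = asin((r1+r2)/C) = asin(25/56) = 26.5148°
wrap1 = wrap2 = π + 2β = 233.0295°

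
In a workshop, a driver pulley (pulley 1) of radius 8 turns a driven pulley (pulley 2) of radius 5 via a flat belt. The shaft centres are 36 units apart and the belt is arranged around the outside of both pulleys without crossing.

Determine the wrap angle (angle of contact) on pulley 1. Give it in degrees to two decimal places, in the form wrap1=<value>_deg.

open belt: β = asin((r2−r1)/C) = asin(-3/36) = -4.7802°
wrap1 = π − 2β = 189.5604°
wrap2 = π + 2β = 170.4396°

wrap1=189.56_deg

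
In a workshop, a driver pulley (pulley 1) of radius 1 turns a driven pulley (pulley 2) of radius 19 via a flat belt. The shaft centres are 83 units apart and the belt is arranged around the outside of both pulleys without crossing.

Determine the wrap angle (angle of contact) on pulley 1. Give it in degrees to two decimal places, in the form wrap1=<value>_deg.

wrap1=154.95_deg

open belt: β = asin((r2−r1)/C) = asin(18/83) = 12.5251°
wrap1 = π − 2β = 154.9498°
wrap2 = π + 2β = 205.0502°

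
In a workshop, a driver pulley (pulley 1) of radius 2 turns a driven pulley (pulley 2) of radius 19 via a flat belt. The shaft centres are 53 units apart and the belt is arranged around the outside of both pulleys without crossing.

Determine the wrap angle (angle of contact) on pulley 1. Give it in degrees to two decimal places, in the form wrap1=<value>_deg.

open belt: β = asin((r2−r1)/C) = asin(17/53) = 18.7086°
wrap1 = π − 2β = 142.5829°
wrap2 = π + 2β = 217.4171°

wrap1=142.58_deg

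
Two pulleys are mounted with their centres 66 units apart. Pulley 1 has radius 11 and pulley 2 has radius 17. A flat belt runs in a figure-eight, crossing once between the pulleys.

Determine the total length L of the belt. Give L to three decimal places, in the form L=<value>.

L=232.032

crossed belt: β = asin((r1+r2)/C) = asin(28/66) = 25.1027°
wrap1 = wrap2 = π + 2β = 230.2054°
tangent length = C·cosβ = 59.7662
L = (r1+r2)·wrap + 2·C·cosβ = 28·4.0178 + 2·59.7662 = 232.0320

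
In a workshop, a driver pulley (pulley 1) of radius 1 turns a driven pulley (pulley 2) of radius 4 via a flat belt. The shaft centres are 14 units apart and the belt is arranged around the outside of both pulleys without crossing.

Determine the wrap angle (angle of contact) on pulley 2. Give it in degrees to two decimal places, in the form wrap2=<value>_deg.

open belt: β = asin((r2−r1)/C) = asin(3/14) = 12.3736°
wrap1 = π − 2β = 155.2527°
wrap2 = π + 2β = 204.7473°

wrap2=204.75_deg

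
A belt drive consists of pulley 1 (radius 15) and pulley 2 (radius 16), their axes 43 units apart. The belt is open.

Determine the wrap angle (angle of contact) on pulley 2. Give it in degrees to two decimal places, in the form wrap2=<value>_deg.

wrap2=182.67_deg

open belt: β = asin((r2−r1)/C) = asin(1/43) = 1.3326°
wrap1 = π − 2β = 177.3348°
wrap2 = π + 2β = 182.6652°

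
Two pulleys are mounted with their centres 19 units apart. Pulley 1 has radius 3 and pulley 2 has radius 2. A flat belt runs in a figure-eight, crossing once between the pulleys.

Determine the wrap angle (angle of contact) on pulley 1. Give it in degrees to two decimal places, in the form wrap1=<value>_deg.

crossed belt: β = asin((r1+r2)/C) = asin(5/19) = 15.2575°
wrap1 = wrap2 = π + 2β = 210.5150°

wrap1=210.52_deg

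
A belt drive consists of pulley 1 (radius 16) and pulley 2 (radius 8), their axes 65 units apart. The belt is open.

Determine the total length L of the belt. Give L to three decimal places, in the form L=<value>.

L=206.384

open belt: β = asin((r2−r1)/C) = asin(-8/65) = -7.0697°
wrap1 = π − 2β = 194.1394°
wrap2 = π + 2β = 165.8606°
tangent length = C·cosβ = 64.5058
L = r1·wrap1 + r2·wrap2 + 2·C·cosβ = 16·3.3884 + 8·2.8948 + 2·64.5058 = 206.3841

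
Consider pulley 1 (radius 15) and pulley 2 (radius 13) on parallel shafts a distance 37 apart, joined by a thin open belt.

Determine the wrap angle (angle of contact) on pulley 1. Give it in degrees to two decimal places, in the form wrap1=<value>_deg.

wrap1=186.20_deg

open belt: β = asin((r2−r1)/C) = asin(-2/37) = -3.0986°
wrap1 = π − 2β = 186.1972°
wrap2 = π + 2β = 173.8028°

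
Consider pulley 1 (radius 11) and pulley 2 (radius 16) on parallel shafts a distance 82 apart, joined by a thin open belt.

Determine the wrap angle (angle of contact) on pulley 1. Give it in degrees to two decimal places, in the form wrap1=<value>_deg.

wrap1=173.01_deg

open belt: β = asin((r2−r1)/C) = asin(5/82) = 3.4958°
wrap1 = π − 2β = 173.0084°
wrap2 = π + 2β = 186.9916°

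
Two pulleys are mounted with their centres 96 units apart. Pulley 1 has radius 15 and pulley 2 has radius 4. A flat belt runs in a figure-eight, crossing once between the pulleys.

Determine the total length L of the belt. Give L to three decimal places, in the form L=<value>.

L=255.463

crossed belt: β = asin((r1+r2)/C) = asin(19/96) = 11.4152°
wrap1 = wrap2 = π + 2β = 202.8303°
tangent length = C·cosβ = 94.1010
L = (r1+r2)·wrap + 2·C·cosβ = 19·3.5401 + 2·94.1010 = 255.4631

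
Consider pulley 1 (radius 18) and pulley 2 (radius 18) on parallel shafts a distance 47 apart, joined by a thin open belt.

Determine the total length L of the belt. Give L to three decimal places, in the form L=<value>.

open belt: β = asin((r2−r1)/C) = asin(0/47) = 0.0000°
wrap1 = π − 2β = 180.0000°
wrap2 = π + 2β = 180.0000°
tangent length = C·cosβ = 47.0000
L = r1·wrap1 + r2·wrap2 + 2·C·cosβ = 18·3.1416 + 18·3.1416 + 2·47.0000 = 207.0973

L=207.097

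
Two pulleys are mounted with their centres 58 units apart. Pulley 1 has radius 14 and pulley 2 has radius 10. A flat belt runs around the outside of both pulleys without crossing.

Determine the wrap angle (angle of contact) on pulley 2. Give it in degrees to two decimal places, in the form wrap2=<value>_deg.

open belt: β = asin((r2−r1)/C) = asin(-4/58) = -3.9546°
wrap1 = π − 2β = 187.9091°
wrap2 = π + 2β = 172.0909°

wrap2=172.09_deg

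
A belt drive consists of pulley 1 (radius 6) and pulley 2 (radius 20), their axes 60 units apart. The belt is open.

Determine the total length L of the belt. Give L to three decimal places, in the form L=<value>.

open belt: β = asin((r2−r1)/C) = asin(14/60) = 13.4934°
wrap1 = π − 2β = 153.0132°
wrap2 = π + 2β = 206.9868°
tangent length = C·cosβ = 58.3438
L = r1·wrap1 + r2·wrap2 + 2·C·cosβ = 6·2.6706 + 20·3.6126 + 2·58.3438 = 204.9631

L=204.963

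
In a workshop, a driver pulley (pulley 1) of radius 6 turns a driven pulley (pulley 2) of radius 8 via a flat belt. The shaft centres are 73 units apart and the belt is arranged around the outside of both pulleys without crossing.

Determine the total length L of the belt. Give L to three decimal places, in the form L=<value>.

L=190.037

open belt: β = asin((r2−r1)/C) = asin(2/73) = 1.5699°
wrap1 = π − 2β = 176.8601°
wrap2 = π + 2β = 183.1399°
tangent length = C·cosβ = 72.9726
L = r1·wrap1 + r2·wrap2 + 2·C·cosβ = 6·3.0868 + 8·3.1964 + 2·72.9726 = 190.0371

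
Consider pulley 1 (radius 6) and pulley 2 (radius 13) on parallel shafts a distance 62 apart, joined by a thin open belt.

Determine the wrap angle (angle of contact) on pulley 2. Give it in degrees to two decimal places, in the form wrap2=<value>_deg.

wrap2=192.97_deg

open belt: β = asin((r2−r1)/C) = asin(7/62) = 6.4827°
wrap1 = π − 2β = 167.0346°
wrap2 = π + 2β = 192.9654°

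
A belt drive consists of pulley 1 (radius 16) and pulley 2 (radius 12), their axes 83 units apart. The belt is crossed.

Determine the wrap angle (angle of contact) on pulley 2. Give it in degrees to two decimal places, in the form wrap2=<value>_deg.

wrap2=219.43_deg

crossed belt: β = asin((r1+r2)/C) = asin(28/83) = 19.7155°
wrap1 = wrap2 = π + 2β = 219.4309°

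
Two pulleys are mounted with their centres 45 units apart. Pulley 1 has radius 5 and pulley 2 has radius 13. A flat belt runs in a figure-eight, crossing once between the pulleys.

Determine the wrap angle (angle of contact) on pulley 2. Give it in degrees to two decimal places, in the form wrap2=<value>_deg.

wrap2=227.16_deg

crossed belt: β = asin((r1+r2)/C) = asin(18/45) = 23.5782°
wrap1 = wrap2 = π + 2β = 227.1564°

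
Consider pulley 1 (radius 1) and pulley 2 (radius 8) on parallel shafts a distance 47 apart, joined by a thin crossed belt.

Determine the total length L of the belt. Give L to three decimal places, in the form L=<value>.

crossed belt: β = asin((r1+r2)/C) = asin(9/47) = 11.0397°
wrap1 = wrap2 = π + 2β = 202.0794°
tangent length = C·cosβ = 46.1303
L = (r1+r2)·wrap + 2·C·cosβ = 9·3.5270 + 2·46.1303 = 124.0031

L=124.003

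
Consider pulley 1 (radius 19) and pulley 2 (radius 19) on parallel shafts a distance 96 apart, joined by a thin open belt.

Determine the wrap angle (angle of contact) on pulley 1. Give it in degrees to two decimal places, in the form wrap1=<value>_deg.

wrap1=180.00_deg

open belt: β = asin((r2−r1)/C) = asin(0/96) = 0.0000°
wrap1 = π − 2β = 180.0000°
wrap2 = π + 2β = 180.0000°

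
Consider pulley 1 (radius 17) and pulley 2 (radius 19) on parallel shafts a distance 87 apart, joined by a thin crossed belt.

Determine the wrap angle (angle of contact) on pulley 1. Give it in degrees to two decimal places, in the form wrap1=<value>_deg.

crossed belt: β = asin((r1+r2)/C) = asin(36/87) = 24.4433°
wrap1 = wrap2 = π + 2β = 228.8867°

wrap1=228.89_deg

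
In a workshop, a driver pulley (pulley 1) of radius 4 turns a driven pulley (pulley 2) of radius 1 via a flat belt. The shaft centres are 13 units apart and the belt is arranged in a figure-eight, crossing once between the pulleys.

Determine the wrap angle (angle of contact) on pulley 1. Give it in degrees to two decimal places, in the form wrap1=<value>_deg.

wrap1=225.24_deg

crossed belt: β = asin((r1+r2)/C) = asin(5/13) = 22.6199°
wrap1 = wrap2 = π + 2β = 225.2397°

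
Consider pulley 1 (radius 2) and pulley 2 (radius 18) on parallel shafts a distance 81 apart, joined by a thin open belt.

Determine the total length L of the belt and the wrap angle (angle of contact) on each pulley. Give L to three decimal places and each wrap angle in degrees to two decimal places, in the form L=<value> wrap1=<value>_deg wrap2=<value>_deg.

open belt: β = asin((r2−r1)/C) = asin(16/81) = 11.3926°
wrap1 = π − 2β = 157.2148°
wrap2 = π + 2β = 202.7852°
tangent length = C·cosβ = 79.4040
L = r1·wrap1 + r2·wrap2 + 2·C·cosβ = 2·2.7439 + 18·3.5393 + 2·79.4040 = 228.0027

L=228.003 wrap1=157.21_deg wrap2=202.79_deg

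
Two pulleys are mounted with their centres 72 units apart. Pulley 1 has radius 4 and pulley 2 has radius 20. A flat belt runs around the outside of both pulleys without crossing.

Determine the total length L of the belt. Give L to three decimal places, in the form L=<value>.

L=222.969

open belt: β = asin((r2−r1)/C) = asin(16/72) = 12.8396°
wrap1 = π − 2β = 154.3208°
wrap2 = π + 2β = 205.6792°
tangent length = C·cosβ = 70.1997
L = r1·wrap1 + r2·wrap2 + 2·C·cosβ = 4·2.6934 + 20·3.5898 + 2·70.1997 = 222.9686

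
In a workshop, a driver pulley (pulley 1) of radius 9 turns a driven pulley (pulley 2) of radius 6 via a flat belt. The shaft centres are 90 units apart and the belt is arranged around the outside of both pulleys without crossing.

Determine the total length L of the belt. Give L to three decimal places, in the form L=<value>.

L=227.224

open belt: β = asin((r2−r1)/C) = asin(-3/90) = -1.9102°
wrap1 = π − 2β = 183.8204°
wrap2 = π + 2β = 176.1796°
tangent length = C·cosβ = 89.9500
L = r1·wrap1 + r2·wrap2 + 2·C·cosβ = 9·3.2083 + 6·3.0749 + 2·89.9500 = 227.2239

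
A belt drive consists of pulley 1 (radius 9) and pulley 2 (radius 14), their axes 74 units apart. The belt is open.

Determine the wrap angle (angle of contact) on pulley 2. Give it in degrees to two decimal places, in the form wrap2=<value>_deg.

wrap2=187.75_deg

open belt: β = asin((r2−r1)/C) = asin(5/74) = 3.8743°
wrap1 = π − 2β = 172.2514°
wrap2 = π + 2β = 187.7486°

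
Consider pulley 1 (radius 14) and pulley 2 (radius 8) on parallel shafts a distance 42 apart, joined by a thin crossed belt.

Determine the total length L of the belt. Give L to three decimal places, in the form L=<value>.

L=164.927

crossed belt: β = asin((r1+r2)/C) = asin(22/42) = 31.5881°
wrap1 = wrap2 = π + 2β = 243.1763°
tangent length = C·cosβ = 35.7771
L = (r1+r2)·wrap + 2·C·cosβ = 22·4.2442 + 2·35.7771 = 164.9272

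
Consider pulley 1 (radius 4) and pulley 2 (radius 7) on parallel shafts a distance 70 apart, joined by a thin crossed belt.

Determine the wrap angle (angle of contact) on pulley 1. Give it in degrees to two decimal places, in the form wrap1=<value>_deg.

wrap1=198.08_deg

crossed belt: β = asin((r1+r2)/C) = asin(11/70) = 9.0411°
wrap1 = wrap2 = π + 2β = 198.0822°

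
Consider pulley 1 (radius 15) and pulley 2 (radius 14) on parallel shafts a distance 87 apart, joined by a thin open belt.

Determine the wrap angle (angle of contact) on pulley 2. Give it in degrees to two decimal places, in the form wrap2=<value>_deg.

wrap2=178.68_deg

open belt: β = asin((r2−r1)/C) = asin(-1/87) = -0.6586°
wrap1 = π − 2β = 181.3172°
wrap2 = π + 2β = 178.6828°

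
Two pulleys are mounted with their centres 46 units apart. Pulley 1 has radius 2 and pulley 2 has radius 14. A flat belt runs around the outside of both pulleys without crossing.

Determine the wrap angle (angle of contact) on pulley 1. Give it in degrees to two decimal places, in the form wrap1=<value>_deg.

wrap1=149.76_deg

open belt: β = asin((r2−r1)/C) = asin(12/46) = 15.1217°
wrap1 = π − 2β = 149.7567°
wrap2 = π + 2β = 210.2433°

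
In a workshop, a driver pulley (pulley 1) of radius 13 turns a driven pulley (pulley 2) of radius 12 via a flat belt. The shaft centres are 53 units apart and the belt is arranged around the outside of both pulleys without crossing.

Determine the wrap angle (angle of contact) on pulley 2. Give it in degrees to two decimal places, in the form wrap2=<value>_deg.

open belt: β = asin((r2−r1)/C) = asin(-1/53) = -1.0811°
wrap1 = π − 2β = 182.1622°
wrap2 = π + 2β = 177.8378°

wrap2=177.84_deg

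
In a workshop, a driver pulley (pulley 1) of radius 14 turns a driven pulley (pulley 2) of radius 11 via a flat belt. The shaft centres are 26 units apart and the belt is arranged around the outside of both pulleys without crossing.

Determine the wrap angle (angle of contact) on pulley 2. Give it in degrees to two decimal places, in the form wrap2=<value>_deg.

wrap2=166.75_deg

open belt: β = asin((r2−r1)/C) = asin(-3/26) = -6.6258°
wrap1 = π − 2β = 193.2516°
wrap2 = π + 2β = 166.7484°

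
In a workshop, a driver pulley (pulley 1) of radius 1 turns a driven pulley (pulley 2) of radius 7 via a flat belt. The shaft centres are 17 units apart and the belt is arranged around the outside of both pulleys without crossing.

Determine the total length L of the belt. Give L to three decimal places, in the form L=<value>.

open belt: β = asin((r2−r1)/C) = asin(6/17) = 20.6673°
wrap1 = π − 2β = 138.6654°
wrap2 = π + 2β = 221.3346°
tangent length = C·cosβ = 15.9060
L = r1·wrap1 + r2·wrap2 + 2·C·cosβ = 1·2.4202 + 7·3.8630 + 2·15.9060 = 61.2732

L=61.273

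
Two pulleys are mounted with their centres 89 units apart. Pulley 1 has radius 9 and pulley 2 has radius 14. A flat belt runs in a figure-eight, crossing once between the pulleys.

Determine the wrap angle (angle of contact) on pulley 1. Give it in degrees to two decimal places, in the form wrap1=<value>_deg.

crossed belt: β = asin((r1+r2)/C) = asin(23/89) = 14.9767°
wrap1 = wrap2 = π + 2β = 209.9535°

wrap1=209.95_deg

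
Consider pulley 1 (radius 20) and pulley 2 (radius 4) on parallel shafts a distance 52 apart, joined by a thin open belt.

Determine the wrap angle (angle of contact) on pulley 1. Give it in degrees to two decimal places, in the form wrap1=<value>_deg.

wrap1=215.84_deg

open belt: β = asin((r2−r1)/C) = asin(-16/52) = -17.9202°
wrap1 = π − 2β = 215.8404°
wrap2 = π + 2β = 144.1596°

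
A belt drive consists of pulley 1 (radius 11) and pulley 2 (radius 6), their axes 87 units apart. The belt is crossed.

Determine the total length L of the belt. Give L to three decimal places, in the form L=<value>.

L=230.740

crossed belt: β = asin((r1+r2)/C) = asin(17/87) = 11.2682°
wrap1 = wrap2 = π + 2β = 202.5365°
tangent length = C·cosβ = 85.3229
L = (r1+r2)·wrap + 2·C·cosβ = 17·3.5349 + 2·85.3229 = 230.7396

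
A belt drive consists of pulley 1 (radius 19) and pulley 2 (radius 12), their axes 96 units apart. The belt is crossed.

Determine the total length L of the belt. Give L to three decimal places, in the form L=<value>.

L=299.490

crossed belt: β = asin((r1+r2)/C) = asin(31/96) = 18.8394°
wrap1 = wrap2 = π + 2β = 217.6788°
tangent length = C·cosβ = 90.8570
L = (r1+r2)·wrap + 2·C·cosβ = 31·3.7992 + 2·90.8570 = 299.4896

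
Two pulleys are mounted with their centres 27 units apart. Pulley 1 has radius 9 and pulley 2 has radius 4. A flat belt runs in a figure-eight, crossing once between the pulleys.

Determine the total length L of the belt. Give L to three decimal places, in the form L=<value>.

crossed belt: β = asin((r1+r2)/C) = asin(13/27) = 28.7822°
wrap1 = wrap2 = π + 2β = 237.5644°
tangent length = C·cosβ = 23.6643
L = (r1+r2)·wrap + 2·C·cosβ = 13·4.1463 + 2·23.6643 = 101.2303

L=101.230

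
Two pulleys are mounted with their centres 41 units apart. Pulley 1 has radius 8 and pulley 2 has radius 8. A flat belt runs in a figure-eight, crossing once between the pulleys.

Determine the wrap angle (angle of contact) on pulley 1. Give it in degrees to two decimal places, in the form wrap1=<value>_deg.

wrap1=225.94_deg

crossed belt: β = asin((r1+r2)/C) = asin(16/41) = 22.9697°
wrap1 = wrap2 = π + 2β = 225.9394°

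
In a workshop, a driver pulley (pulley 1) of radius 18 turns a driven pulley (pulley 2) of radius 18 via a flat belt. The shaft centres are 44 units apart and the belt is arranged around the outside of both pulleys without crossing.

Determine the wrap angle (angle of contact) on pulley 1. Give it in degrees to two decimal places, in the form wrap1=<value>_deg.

open belt: β = asin((r2−r1)/C) = asin(0/44) = 0.0000°
wrap1 = π − 2β = 180.0000°
wrap2 = π + 2β = 180.0000°

wrap1=180.00_deg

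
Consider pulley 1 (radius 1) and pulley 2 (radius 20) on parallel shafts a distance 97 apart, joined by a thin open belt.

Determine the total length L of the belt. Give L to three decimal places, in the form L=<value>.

L=263.707

open belt: β = asin((r2−r1)/C) = asin(19/97) = 11.2959°
wrap1 = π − 2β = 157.4082°
wrap2 = π + 2β = 202.5918°
tangent length = C·cosβ = 95.1210
L = r1·wrap1 + r2·wrap2 + 2·C·cosβ = 1·2.7473 + 20·3.5359 + 2·95.1210 = 263.7071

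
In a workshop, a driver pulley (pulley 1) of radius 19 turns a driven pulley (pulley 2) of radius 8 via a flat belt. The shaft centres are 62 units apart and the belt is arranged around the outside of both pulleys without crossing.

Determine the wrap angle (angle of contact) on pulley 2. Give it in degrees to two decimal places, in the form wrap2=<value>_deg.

wrap2=159.56_deg

open belt: β = asin((r2−r1)/C) = asin(-11/62) = -10.2195°
wrap1 = π − 2β = 200.4390°
wrap2 = π + 2β = 159.5610°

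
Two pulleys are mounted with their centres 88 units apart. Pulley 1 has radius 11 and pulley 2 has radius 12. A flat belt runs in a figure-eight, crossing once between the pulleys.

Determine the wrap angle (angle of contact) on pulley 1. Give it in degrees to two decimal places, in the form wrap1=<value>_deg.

crossed belt: β = asin((r1+r2)/C) = asin(23/88) = 15.1510°
wrap1 = wrap2 = π + 2β = 210.3020°

wrap1=210.30_deg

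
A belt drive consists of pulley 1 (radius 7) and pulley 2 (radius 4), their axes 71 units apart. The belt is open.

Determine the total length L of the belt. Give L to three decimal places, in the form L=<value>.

L=176.684

open belt: β = asin((r2−r1)/C) = asin(-3/71) = -2.4217°
wrap1 = π − 2β = 184.8433°
wrap2 = π + 2β = 175.1567°
tangent length = C·cosβ = 70.9366
L = r1·wrap1 + r2·wrap2 + 2·C·cosβ = 7·3.2261 + 4·3.0571 + 2·70.9366 = 176.6843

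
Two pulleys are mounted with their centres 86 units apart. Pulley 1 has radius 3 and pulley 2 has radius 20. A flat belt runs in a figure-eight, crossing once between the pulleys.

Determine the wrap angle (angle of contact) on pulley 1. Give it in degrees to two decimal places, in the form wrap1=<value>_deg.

wrap1=211.02_deg

crossed belt: β = asin((r1+r2)/C) = asin(23/86) = 15.5121°
wrap1 = wrap2 = π + 2β = 211.0242°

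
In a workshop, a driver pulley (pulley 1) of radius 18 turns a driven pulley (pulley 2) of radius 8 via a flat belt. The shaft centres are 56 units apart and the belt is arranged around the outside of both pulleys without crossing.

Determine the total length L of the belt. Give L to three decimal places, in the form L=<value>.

L=195.472

open belt: β = asin((r2−r1)/C) = asin(-10/56) = -10.2866°
wrap1 = π − 2β = 200.5731°
wrap2 = π + 2β = 159.4269°
tangent length = C·cosβ = 55.0999
L = r1·wrap1 + r2·wrap2 + 2·C·cosβ = 18·3.5007 + 8·2.7825 + 2·55.0999 = 195.4719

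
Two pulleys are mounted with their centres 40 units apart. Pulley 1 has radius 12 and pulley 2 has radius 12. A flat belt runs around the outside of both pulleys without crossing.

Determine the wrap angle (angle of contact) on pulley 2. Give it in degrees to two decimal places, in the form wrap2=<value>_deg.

wrap2=180.00_deg

open belt: β = asin((r2−r1)/C) = asin(0/40) = 0.0000°
wrap1 = π − 2β = 180.0000°
wrap2 = π + 2β = 180.0000°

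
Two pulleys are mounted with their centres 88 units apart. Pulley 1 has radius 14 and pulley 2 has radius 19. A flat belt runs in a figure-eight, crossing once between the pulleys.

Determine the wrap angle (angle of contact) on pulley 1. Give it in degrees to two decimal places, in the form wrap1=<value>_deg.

wrap1=224.05_deg

crossed belt: β = asin((r1+r2)/C) = asin(33/88) = 22.0243°
wrap1 = wrap2 = π + 2β = 224.0486°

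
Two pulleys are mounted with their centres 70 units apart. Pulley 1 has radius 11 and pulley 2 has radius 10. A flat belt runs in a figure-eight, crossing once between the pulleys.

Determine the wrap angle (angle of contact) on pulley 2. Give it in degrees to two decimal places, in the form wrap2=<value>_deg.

wrap2=214.92_deg

crossed belt: β = asin((r1+r2)/C) = asin(21/70) = 17.4576°
wrap1 = wrap2 = π + 2β = 214.9152°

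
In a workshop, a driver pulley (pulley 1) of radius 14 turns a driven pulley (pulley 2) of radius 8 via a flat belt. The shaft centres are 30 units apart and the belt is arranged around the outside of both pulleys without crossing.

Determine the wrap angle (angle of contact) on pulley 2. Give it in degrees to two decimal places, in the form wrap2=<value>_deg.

wrap2=156.93_deg

open belt: β = asin((r2−r1)/C) = asin(-6/30) = -11.5370°
wrap1 = π − 2β = 203.0739°
wrap2 = π + 2β = 156.9261°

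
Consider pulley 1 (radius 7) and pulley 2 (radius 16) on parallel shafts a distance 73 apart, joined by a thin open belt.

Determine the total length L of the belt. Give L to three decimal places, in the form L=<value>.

L=219.368

open belt: β = asin((r2−r1)/C) = asin(9/73) = 7.0819°
wrap1 = π − 2β = 165.8362°
wrap2 = π + 2β = 194.1638°
tangent length = C·cosβ = 72.4431
L = r1·wrap1 + r2·wrap2 + 2·C·cosβ = 7·2.8944 + 16·3.3888 + 2·72.4431 = 219.3676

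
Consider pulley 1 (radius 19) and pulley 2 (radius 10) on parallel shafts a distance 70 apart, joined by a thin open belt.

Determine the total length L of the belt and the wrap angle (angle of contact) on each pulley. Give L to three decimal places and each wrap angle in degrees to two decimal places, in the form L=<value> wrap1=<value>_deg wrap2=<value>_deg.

open belt: β = asin((r2−r1)/C) = asin(-9/70) = -7.3870°
wrap1 = π − 2β = 194.7741°
wrap2 = π + 2β = 165.2259°
tangent length = C·cosβ = 69.4190
L = r1·wrap1 + r2·wrap2 + 2·C·cosβ = 19·3.3994 + 10·2.8837 + 2·69.4190 = 232.2649

L=232.265 wrap1=194.77_deg wrap2=165.23_deg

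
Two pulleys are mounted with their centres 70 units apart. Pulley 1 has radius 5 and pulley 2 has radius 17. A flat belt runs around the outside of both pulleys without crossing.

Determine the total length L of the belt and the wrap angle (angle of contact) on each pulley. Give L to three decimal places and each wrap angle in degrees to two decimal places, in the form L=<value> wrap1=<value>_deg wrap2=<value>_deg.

L=211.177 wrap1=160.26_deg wrap2=199.74_deg

open belt: β = asin((r2−r1)/C) = asin(12/70) = 9.8709°
wrap1 = π − 2β = 160.2582°
wrap2 = π + 2β = 199.7418°
tangent length = C·cosβ = 68.9638
L = r1·wrap1 + r2·wrap2 + 2·C·cosβ = 5·2.7970 + 17·3.4862 + 2·68.9638 = 211.1773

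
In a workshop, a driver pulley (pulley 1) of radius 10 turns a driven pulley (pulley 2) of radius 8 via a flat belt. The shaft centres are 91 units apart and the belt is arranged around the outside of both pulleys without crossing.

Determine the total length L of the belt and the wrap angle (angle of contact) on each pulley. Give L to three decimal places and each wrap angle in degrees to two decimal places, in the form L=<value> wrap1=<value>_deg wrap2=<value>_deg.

L=238.593 wrap1=182.52_deg wrap2=177.48_deg

open belt: β = asin((r2−r1)/C) = asin(-2/91) = -1.2593°
wrap1 = π − 2β = 182.5187°
wrap2 = π + 2β = 177.4813°
tangent length = C·cosβ = 90.9780
L = r1·wrap1 + r2·wrap2 + 2·C·cosβ = 10·3.1856 + 8·3.0976 + 2·90.9780 = 238.5926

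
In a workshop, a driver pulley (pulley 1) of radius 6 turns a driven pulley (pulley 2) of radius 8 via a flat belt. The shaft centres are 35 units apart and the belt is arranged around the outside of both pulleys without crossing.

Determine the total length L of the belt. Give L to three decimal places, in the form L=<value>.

open belt: β = asin((r2−r1)/C) = asin(2/35) = 3.2758°
wrap1 = π − 2β = 173.4483°
wrap2 = π + 2β = 186.5517°
tangent length = C·cosβ = 34.9428
L = r1·wrap1 + r2·wrap2 + 2·C·cosβ = 6·3.0272 + 8·3.2559 + 2·34.9428 = 114.0966

L=114.097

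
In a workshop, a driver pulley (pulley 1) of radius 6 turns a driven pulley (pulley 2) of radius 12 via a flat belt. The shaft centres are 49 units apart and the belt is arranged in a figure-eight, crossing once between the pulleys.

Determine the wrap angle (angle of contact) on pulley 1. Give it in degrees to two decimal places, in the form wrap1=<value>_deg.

wrap1=223.10_deg

crossed belt: β = asin((r1+r2)/C) = asin(18/49) = 21.5521°
wrap1 = wrap2 = π + 2β = 223.1042°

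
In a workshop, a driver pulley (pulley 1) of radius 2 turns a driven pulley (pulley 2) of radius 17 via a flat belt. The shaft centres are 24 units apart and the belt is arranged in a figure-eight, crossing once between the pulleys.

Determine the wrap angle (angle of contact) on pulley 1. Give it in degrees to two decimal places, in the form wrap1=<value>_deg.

wrap1=284.68_deg

crossed belt: β = asin((r1+r2)/C) = asin(19/24) = 52.3415°
wrap1 = wrap2 = π + 2β = 284.6831°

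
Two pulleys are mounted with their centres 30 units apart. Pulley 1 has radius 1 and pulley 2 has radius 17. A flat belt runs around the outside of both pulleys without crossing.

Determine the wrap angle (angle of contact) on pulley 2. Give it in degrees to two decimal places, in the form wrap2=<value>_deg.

wrap2=244.46_deg

open belt: β = asin((r2−r1)/C) = asin(16/30) = 32.2310°
wrap1 = π − 2β = 115.5381°
wrap2 = π + 2β = 244.4619°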